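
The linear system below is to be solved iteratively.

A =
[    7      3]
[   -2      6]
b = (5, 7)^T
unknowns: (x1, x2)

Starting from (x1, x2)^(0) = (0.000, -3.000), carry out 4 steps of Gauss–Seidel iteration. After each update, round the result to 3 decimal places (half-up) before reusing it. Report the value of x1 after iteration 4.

0.182

Iteration 1:
  x1 = (5 - (3)·-3.000) / (7) = 2.000
  x2 = (7 - (-2)·2.000) / (6) = 1.833
Iteration 2:
  x1 = (5 - (3)·1.833) / (7) = -0.071
  x2 = (7 - (-2)·-0.071) / (6) = 1.143
Iteration 3:
  x1 = (5 - (3)·1.143) / (7) = 0.224
  x2 = (7 - (-2)·0.224) / (6) = 1.241
Iteration 4:
  x1 = (5 - (3)·1.241) / (7) = 0.182
  x2 = (7 - (-2)·0.182) / (6) = 1.227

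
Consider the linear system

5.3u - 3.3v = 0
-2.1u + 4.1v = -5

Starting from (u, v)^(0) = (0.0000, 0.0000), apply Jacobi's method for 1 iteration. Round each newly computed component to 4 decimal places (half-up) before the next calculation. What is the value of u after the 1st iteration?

0.0000

Iteration 1:
  u = (0 - (-3.3)·0.0000) / (5.3) = 0.0000
  v = (-5 - (-2.1)·0.0000) / (4.1) = -1.2195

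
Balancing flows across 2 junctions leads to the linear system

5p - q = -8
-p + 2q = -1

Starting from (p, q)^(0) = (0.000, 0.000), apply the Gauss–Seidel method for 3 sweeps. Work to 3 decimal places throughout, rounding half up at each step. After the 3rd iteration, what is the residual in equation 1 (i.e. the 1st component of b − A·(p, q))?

Iteration 1:
  p = (-8 - (-1)·0.000) / (5) = -1.600
  q = (-1 - (-1)·-1.600) / (2) = -1.300
Iteration 2:
  p = (-8 - (-1)·-1.300) / (5) = -1.860
  q = (-1 - (-1)·-1.860) / (2) = -1.430
Iteration 3:
  p = (-8 - (-1)·-1.430) / (5) = -1.886
  q = (-1 - (-1)·-1.886) / (2) = -1.443
Residual b − A·x = (-0.013, 0.000)

-0.013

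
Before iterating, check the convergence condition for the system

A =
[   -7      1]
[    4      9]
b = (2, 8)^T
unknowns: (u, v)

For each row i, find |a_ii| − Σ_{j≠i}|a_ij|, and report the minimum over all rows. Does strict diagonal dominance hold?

5

row 1: |-7| − (1) = 6
row 2: |9| − (4) = 5
minimum over rows = 5 → strictly diagonally dominant (convergence guaranteed)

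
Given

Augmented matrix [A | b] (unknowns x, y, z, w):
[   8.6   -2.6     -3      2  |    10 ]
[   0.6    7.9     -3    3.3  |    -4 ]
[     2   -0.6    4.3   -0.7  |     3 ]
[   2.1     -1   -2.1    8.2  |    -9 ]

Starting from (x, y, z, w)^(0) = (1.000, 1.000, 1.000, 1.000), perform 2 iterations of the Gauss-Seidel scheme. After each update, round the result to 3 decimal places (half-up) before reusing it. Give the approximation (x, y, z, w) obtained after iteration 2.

Iteration 1:
  x = (10 - (-2.6)·1.000 - (-3)·1.000 - (2)·1.000) / (8.6) = 1.581
  y = (-4 - (0.6)·1.581 - (-3)·1.000 - (3.3)·1.000) / (7.9) = -0.664
  z = (3 - (2)·1.581 - (-0.6)·-0.664 - (-0.7)·1.000) / (4.3) = 0.032
  w = (-9 - (2.1)·1.581 - (-1)·-0.664 - (-2.1)·0.032) / (8.2) = -1.575
Iteration 2:
  x = (10 - (-2.6)·-0.664 - (-3)·0.032 - (2)·-1.575) / (8.6) = 1.339
  y = (-4 - (0.6)·1.339 - (-3)·0.032 - (3.3)·-1.575) / (7.9) = 0.062
  z = (3 - (2)·1.339 - (-0.6)·0.062 - (-0.7)·-1.575) / (4.3) = -0.173
  w = (-9 - (2.1)·1.339 - (-1)·0.062 - (-2.1)·-0.173) / (8.2) = -1.477

(1.339, 0.062, -0.173, -1.477)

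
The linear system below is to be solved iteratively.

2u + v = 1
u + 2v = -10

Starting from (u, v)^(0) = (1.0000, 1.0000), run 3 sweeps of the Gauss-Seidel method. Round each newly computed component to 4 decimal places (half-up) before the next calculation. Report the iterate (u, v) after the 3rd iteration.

Iteration 1:
  u = (1 - (1)·1.0000) / (2) = 0.0000
  v = (-10 - (1)·0.0000) / (2) = -5.0000
Iteration 2:
  u = (1 - (1)·-5.0000) / (2) = 3.0000
  v = (-10 - (1)·3.0000) / (2) = -6.5000
Iteration 3:
  u = (1 - (1)·-6.5000) / (2) = 3.7500
  v = (-10 - (1)·3.7500) / (2) = -6.8750

(3.7500, -6.8750)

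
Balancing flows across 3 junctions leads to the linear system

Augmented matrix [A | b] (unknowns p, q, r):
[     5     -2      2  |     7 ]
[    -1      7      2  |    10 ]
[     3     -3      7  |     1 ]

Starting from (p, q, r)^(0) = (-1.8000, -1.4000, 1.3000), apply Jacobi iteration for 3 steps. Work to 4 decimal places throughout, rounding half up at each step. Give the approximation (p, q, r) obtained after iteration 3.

(1.8144, 1.5567, 0.0529)

Iteration 1:
  p = (7 - (-2)·-1.4000 - (2)·1.3000) / (5) = 0.3200
  q = (10 - (-1)·-1.8000 - (2)·1.3000) / (7) = 0.8000
  r = (1 - (3)·-1.8000 - (-3)·-1.4000) / (7) = 0.3143
Iteration 2:
  p = (7 - (-2)·0.8000 - (2)·0.3143) / (5) = 1.5943
  q = (10 - (-1)·0.3200 - (2)·0.3143) / (7) = 1.3845
  r = (1 - (3)·0.3200 - (-3)·0.8000) / (7) = 0.3486
Iteration 3:
  p = (7 - (-2)·1.3845 - (2)·0.3486) / (5) = 1.8144
  q = (10 - (-1)·1.5943 - (2)·0.3486) / (7) = 1.5567
  r = (1 - (3)·1.5943 - (-3)·1.3845) / (7) = 0.0529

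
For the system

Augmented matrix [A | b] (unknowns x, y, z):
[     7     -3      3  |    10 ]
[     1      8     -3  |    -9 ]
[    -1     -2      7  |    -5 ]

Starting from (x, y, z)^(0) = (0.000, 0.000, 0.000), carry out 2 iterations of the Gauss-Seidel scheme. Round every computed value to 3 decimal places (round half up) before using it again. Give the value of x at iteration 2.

1.248

Iteration 1:
  x = (10 - (-3)·0.000 - (3)·0.000) / (7) = 1.429
  y = (-9 - (1)·1.429 - (-3)·0.000) / (8) = -1.304
  z = (-5 - (-1)·1.429 - (-2)·-1.304) / (7) = -0.883
Iteration 2:
  x = (10 - (-3)·-1.304 - (3)·-0.883) / (7) = 1.248
  y = (-9 - (1)·1.248 - (-3)·-0.883) / (8) = -1.612
  z = (-5 - (-1)·1.248 - (-2)·-1.612) / (7) = -0.997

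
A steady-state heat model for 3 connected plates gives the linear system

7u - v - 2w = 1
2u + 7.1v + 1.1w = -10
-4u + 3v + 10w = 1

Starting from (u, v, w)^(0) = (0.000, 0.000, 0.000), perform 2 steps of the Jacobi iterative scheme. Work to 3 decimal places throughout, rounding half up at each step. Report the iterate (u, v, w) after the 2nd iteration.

(-0.030, -1.464, 0.580)

Iteration 1:
  u = (1 - (-1)·0.000 - (-2)·0.000) / (7) = 0.143
  v = (-10 - (2)·0.000 - (1.1)·0.000) / (7.1) = -1.408
  w = (1 - (-4)·0.000 - (3)·0.000) / (10) = 0.100
Iteration 2:
  u = (1 - (-1)·-1.408 - (-2)·0.100) / (7) = -0.030
  v = (-10 - (2)·0.143 - (1.1)·0.100) / (7.1) = -1.464
  w = (1 - (-4)·0.143 - (3)·-1.408) / (10) = 0.580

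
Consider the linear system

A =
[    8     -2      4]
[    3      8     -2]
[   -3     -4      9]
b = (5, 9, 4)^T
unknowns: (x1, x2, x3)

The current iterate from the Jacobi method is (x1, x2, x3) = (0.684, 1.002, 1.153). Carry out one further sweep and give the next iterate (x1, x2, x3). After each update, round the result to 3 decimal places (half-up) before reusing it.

One sweep:
  x1 = (5 - (-2)·1.002 - (4)·1.153) / (8) = 0.299
  x2 = (9 - (3)·0.684 - (-2)·1.153) / (8) = 1.157
  x3 = (4 - (-3)·0.684 - (-4)·1.002) / (9) = 1.118

(0.299, 1.157, 1.118)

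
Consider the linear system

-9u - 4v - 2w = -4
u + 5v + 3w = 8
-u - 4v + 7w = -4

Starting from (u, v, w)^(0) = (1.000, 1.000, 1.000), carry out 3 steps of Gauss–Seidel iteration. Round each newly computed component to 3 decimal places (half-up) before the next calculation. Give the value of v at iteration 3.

Iteration 1:
  u = (-4 - (-4)·1.000 - (-2)·1.000) / (-9) = -0.222
  v = (8 - (1)·-0.222 - (3)·1.000) / (5) = 1.044
  w = (-4 - (-1)·-0.222 - (-4)·1.044) / (7) = -0.007
Iteration 2:
  u = (-4 - (-4)·1.044 - (-2)·-0.007) / (-9) = -0.018
  v = (8 - (1)·-0.018 - (3)·-0.007) / (5) = 1.608
  w = (-4 - (-1)·-0.018 - (-4)·1.608) / (7) = 0.345
Iteration 3:
  u = (-4 - (-4)·1.608 - (-2)·0.345) / (-9) = -0.347
  v = (8 - (1)·-0.347 - (3)·0.345) / (5) = 1.462
  w = (-4 - (-1)·-0.347 - (-4)·1.462) / (7) = 0.214

1.462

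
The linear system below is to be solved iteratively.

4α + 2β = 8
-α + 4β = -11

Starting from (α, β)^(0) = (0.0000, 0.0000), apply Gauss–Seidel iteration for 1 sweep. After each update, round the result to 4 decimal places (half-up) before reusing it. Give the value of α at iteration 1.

2.0000

Iteration 1:
  α = (8 - (2)·0.0000) / (4) = 2.0000
  β = (-11 - (-1)·2.0000) / (4) = -2.2500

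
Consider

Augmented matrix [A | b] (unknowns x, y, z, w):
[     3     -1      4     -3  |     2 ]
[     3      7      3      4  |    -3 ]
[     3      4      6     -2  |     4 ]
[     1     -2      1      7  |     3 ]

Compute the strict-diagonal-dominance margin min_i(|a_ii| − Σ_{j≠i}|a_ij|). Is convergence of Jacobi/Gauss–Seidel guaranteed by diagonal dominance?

row 1: |3| − (1+4+3) = -5
row 2: |7| − (3+3+4) = -3
row 3: |6| − (3+4+2) = -3
row 4: |7| − (1+2+1) = 3
minimum over rows = -5 → not strictly diagonally dominant

-5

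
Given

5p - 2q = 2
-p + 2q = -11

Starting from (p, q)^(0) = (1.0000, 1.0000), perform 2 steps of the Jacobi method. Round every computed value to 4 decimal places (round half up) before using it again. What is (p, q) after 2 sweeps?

(-1.6000, -5.1000)

Iteration 1:
  p = (2 - (-2)·1.0000) / (5) = 0.8000
  q = (-11 - (-1)·1.0000) / (2) = -5.0000
Iteration 2:
  p = (2 - (-2)·-5.0000) / (5) = -1.6000
  q = (-11 - (-1)·0.8000) / (2) = -5.1000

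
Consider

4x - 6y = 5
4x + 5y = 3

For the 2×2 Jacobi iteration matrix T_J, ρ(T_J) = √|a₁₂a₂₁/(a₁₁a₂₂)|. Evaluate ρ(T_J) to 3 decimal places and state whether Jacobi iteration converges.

a₁₂a₂₁/(a₁₁a₂₂) = (-6)·(4) / ((4)·(5)) = -1.200000
ρ = √|-1.200000| = √1.200000 = 1.095
ρ > 1, so Jacobi diverges

1.095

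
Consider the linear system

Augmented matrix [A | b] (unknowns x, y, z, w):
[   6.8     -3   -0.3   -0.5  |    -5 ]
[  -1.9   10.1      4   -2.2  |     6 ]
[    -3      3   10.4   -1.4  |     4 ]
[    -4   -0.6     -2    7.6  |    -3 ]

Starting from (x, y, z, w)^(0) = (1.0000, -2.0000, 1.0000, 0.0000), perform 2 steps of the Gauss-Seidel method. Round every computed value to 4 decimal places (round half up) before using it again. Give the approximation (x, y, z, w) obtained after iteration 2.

Iteration 1:
  x = (-5 - (-3)·-2.0000 - (-0.3)·1.0000 - (-0.5)·0.0000) / (6.8) = -1.5735
  y = (6 - (-1.9)·-1.5735 - (4)·1.0000 - (-2.2)·0.0000) / (10.1) = -0.0980
  z = (4 - (-3)·-1.5735 - (3)·-0.0980 - (-1.4)·0.0000) / (10.4) = -0.0410
  w = (-3 - (-4)·-1.5735 - (-0.6)·-0.0980 - (-2)·-0.0410) / (7.6) = -1.2414
Iteration 2:
  x = (-5 - (-3)·-0.0980 - (-0.3)·-0.0410 - (-0.5)·-1.2414) / (6.8) = -0.8716
  y = (6 - (-1.9)·-0.8716 - (4)·-0.0410 - (-2.2)·-1.2414) / (10.1) = 0.1759
  z = (4 - (-3)·-0.8716 - (3)·0.1759 - (-1.4)·-1.2414) / (10.4) = -0.0847
  w = (-3 - (-4)·-0.8716 - (-0.6)·0.1759 - (-2)·-0.0847) / (7.6) = -0.8619

(-0.8716, 0.1759, -0.0847, -0.8619)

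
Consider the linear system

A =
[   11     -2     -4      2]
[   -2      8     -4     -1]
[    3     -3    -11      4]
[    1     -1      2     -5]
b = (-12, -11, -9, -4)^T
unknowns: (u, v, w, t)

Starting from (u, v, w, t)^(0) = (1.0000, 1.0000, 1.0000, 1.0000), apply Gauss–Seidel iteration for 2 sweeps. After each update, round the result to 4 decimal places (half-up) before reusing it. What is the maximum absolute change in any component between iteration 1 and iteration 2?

0.3259

Iteration 1:
  u = (-12 - (-2)·1.0000 - (-4)·1.0000 - (2)·1.0000) / (11) = -0.7273
  v = (-11 - (-2)·-0.7273 - (-4)·1.0000 - (-1)·1.0000) / (8) = -0.9318
  w = (-9 - (3)·-0.7273 - (-3)·-0.9318 - (4)·1.0000) / (-11) = 1.2376
  t = (-4 - (1)·-0.7273 - (-1)·-0.9318 - (2)·1.2376) / (-5) = 1.3359
Iteration 2:
  u = (-12 - (-2)·-0.9318 - (-4)·1.2376 - (2)·1.3359) / (11) = -1.0532
  v = (-11 - (-2)·-1.0532 - (-4)·1.2376 - (-1)·1.3359) / (8) = -0.8525
  w = (-9 - (3)·-1.0532 - (-3)·-0.8525 - (4)·1.3359) / (-11) = 1.2492
  t = (-4 - (1)·-1.0532 - (-1)·-0.8525 - (2)·1.2492) / (-5) = 1.2595
Change: (-0.3259, 0.0793, 0.0116, -0.0764) → max |·| = 0.3259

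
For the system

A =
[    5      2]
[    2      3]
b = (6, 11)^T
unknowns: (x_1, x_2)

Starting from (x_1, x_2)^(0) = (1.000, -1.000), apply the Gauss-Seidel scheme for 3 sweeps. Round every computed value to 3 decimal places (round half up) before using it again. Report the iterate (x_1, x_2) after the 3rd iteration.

Iteration 1:
  x_1 = (6 - (2)·-1.000) / (5) = 1.600
  x_2 = (11 - (2)·1.600) / (3) = 2.600
Iteration 2:
  x_1 = (6 - (2)·2.600) / (5) = 0.160
  x_2 = (11 - (2)·0.160) / (3) = 3.560
Iteration 3:
  x_1 = (6 - (2)·3.560) / (5) = -0.224
  x_2 = (11 - (2)·-0.224) / (3) = 3.816

(-0.224, 3.816)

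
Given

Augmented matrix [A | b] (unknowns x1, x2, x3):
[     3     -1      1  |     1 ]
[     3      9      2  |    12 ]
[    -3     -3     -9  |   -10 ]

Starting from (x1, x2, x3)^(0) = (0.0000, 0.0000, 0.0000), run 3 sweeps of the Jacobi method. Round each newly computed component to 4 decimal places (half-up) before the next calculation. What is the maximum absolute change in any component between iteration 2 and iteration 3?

0.0988

Iteration 1:
  x1 = (1 - (-1)·0.0000 - (1)·0.0000) / (3) = 0.3333
  x2 = (12 - (3)·0.0000 - (2)·0.0000) / (9) = 1.3333
  x3 = (-10 - (-3)·0.0000 - (-3)·0.0000) / (-9) = 1.1111
Iteration 2:
  x1 = (1 - (-1)·1.3333 - (1)·1.1111) / (3) = 0.4074
  x2 = (12 - (3)·0.3333 - (2)·1.1111) / (9) = 0.9753
  x3 = (-10 - (-3)·0.3333 - (-3)·1.3333) / (-9) = 0.5556
Iteration 3:
  x1 = (1 - (-1)·0.9753 - (1)·0.5556) / (3) = 0.4732
  x2 = (12 - (3)·0.4074 - (2)·0.5556) / (9) = 1.0741
  x3 = (-10 - (-3)·0.4074 - (-3)·0.9753) / (-9) = 0.6502
Change: (0.0658, 0.0988, 0.0946) → max |·| = 0.0988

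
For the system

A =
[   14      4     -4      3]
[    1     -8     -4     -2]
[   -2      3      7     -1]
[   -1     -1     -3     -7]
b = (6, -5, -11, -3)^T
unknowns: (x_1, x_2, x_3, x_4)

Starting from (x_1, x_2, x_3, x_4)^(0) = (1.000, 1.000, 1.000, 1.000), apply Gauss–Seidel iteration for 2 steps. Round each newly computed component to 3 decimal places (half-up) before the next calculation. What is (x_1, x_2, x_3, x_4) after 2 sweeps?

(-0.132, 1.026, -1.909, 1.119)

Iteration 1:
  x_1 = (6 - (4)·1.000 - (-4)·1.000 - (3)·1.000) / (14) = 0.214
  x_2 = (-5 - (1)·0.214 - (-4)·1.000 - (-2)·1.000) / (-8) = -0.098
  x_3 = (-11 - (-2)·0.214 - (3)·-0.098 - (-1)·1.000) / (7) = -1.325
  x_4 = (-3 - (-1)·0.214 - (-1)·-0.098 - (-3)·-1.325) / (-7) = 0.980
Iteration 2:
  x_1 = (6 - (4)·-0.098 - (-4)·-1.325 - (3)·0.980) / (14) = -0.132
  x_2 = (-5 - (1)·-0.132 - (-4)·-1.325 - (-2)·0.980) / (-8) = 1.026
  x_3 = (-11 - (-2)·-0.132 - (3)·1.026 - (-1)·0.980) / (7) = -1.909
  x_4 = (-3 - (-1)·-0.132 - (-1)·1.026 - (-3)·-1.909) / (-7) = 1.119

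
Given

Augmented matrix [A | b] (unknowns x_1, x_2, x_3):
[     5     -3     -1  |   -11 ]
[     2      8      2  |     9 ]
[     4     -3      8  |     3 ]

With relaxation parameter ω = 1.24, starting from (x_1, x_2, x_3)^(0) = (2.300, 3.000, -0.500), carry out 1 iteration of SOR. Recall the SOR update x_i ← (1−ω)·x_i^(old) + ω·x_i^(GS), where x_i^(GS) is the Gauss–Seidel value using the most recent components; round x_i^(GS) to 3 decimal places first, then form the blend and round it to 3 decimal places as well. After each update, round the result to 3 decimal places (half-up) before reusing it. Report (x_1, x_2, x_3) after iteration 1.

Iteration 1:
  x_1: GS value = (-11 - (-3)·3.000 - (-1)·-0.500) / (5) = -0.500;  x_1 ← (1−ω)·2.300 + ω·-0.500 = -1.172
  x_2: GS value = (9 - (2)·-1.172 - (2)·-0.500) / (8) = 1.543;  x_2 ← (1−ω)·3.000 + ω·1.543 = 1.193
  x_3: GS value = (3 - (4)·-1.172 - (-3)·1.193) / (8) = 1.408;  x_3 ← (1−ω)·-0.500 + ω·1.408 = 1.866

(-1.172, 1.193, 1.866)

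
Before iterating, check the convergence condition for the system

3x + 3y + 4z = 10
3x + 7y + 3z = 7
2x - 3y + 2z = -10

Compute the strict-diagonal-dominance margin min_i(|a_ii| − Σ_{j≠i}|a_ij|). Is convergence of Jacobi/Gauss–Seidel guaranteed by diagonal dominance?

row 1: |3| − (3+4) = -4
row 2: |7| − (3+3) = 1
row 3: |2| − (2+3) = -3
minimum over rows = -4 → not strictly diagonally dominant

-4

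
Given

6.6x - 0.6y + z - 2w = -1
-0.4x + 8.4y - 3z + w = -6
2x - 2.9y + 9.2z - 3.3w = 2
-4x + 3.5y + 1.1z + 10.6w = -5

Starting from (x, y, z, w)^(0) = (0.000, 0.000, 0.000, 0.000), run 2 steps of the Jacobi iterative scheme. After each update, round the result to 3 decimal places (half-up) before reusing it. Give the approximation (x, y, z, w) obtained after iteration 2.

Iteration 1:
  x = (-1 - (-0.6)·0.000 - (1)·0.000 - (-2)·0.000) / (6.6) = -0.152
  y = (-6 - (-0.4)·0.000 - (-3)·0.000 - (1)·0.000) / (8.4) = -0.714
  z = (2 - (2)·0.000 - (-2.9)·0.000 - (-3.3)·0.000) / (9.2) = 0.217
  w = (-5 - (-4)·0.000 - (3.5)·0.000 - (1.1)·0.000) / (10.6) = -0.472
Iteration 2:
  x = (-1 - (-0.6)·-0.714 - (1)·0.217 - (-2)·-0.472) / (6.6) = -0.392
  y = (-6 - (-0.4)·-0.152 - (-3)·0.217 - (1)·-0.472) / (8.4) = -0.588
  z = (2 - (2)·-0.152 - (-2.9)·-0.714 - (-3.3)·-0.472) / (9.2) = -0.144
  w = (-5 - (-4)·-0.152 - (3.5)·-0.714 - (1.1)·0.217) / (10.6) = -0.316

(-0.392, -0.588, -0.144, -0.316)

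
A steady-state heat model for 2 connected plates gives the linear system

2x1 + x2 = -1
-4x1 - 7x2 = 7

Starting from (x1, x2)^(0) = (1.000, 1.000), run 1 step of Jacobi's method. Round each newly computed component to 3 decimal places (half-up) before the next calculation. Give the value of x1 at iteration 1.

Iteration 1:
  x1 = (-1 - (1)·1.000) / (2) = -1.000
  x2 = (7 - (-4)·1.000) / (-7) = -1.571

-1.000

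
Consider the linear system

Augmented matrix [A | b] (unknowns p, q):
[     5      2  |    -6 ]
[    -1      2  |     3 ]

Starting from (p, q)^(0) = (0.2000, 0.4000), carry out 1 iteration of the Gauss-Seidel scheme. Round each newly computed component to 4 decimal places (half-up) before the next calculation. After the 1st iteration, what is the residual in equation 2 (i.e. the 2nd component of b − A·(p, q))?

Iteration 1:
  p = (-6 - (2)·0.4000) / (5) = -1.3600
  q = (3 - (-1)·-1.3600) / (2) = 0.8200
Residual b − A·x = (-0.8400, 0.0000)

0.0000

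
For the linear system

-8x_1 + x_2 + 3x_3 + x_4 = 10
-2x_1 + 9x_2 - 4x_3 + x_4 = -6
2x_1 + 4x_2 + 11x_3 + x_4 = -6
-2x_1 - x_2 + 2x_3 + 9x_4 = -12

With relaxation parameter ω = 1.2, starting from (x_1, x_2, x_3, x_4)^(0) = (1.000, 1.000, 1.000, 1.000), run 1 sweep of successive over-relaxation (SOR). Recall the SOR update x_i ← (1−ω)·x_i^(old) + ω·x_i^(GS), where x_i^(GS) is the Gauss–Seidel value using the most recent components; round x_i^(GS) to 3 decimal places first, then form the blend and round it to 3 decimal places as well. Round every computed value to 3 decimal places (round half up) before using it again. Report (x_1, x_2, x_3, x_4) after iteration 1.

Iteration 1:
  x_1: GS value = (10 - (1)·1.000 - (3)·1.000 - (1)·1.000) / (-8) = -0.625;  x_1 ← (1−ω)·1.000 + ω·-0.625 = -0.950
  x_2: GS value = (-6 - (-2)·-0.950 - (-4)·1.000 - (1)·1.000) / (9) = -0.544;  x_2 ← (1−ω)·1.000 + ω·-0.544 = -0.853
  x_3: GS value = (-6 - (2)·-0.950 - (4)·-0.853 - (1)·1.000) / (11) = -0.153;  x_3 ← (1−ω)·1.000 + ω·-0.153 = -0.384
  x_4: GS value = (-12 - (-2)·-0.950 - (-1)·-0.853 - (2)·-0.384) / (9) = -1.554;  x_4 ← (1−ω)·1.000 + ω·-1.554 = -2.065

(-0.950, -0.853, -0.384, -2.065)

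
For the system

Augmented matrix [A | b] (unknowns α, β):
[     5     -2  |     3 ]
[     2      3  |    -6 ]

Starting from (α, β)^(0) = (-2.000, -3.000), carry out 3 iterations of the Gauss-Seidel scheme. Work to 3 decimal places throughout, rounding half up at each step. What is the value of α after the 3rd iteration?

Iteration 1:
  α = (3 - (-2)·-3.000) / (5) = -0.600
  β = (-6 - (2)·-0.600) / (3) = -1.600
Iteration 2:
  α = (3 - (-2)·-1.600) / (5) = -0.040
  β = (-6 - (2)·-0.040) / (3) = -1.973
Iteration 3:
  α = (3 - (-2)·-1.973) / (5) = -0.189
  β = (-6 - (2)·-0.189) / (3) = -1.874

-0.189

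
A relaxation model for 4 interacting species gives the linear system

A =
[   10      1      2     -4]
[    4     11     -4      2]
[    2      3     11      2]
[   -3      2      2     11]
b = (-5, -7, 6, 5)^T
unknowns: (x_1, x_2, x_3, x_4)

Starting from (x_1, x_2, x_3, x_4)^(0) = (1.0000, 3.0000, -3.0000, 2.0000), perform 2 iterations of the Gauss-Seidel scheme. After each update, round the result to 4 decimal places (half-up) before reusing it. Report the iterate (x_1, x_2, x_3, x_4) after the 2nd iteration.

(-0.0455, -0.5299, 0.5327, 0.4416)

Iteration 1:
  x_1 = (-5 - (1)·3.0000 - (2)·-3.0000 - (-4)·2.0000) / (10) = 0.6000
  x_2 = (-7 - (4)·0.6000 - (-4)·-3.0000 - (2)·2.0000) / (11) = -2.3091
  x_3 = (6 - (2)·0.6000 - (3)·-2.3091 - (2)·2.0000) / (11) = 0.7025
  x_4 = (5 - (-3)·0.6000 - (2)·-2.3091 - (2)·0.7025) / (11) = 0.9103
Iteration 2:
  x_1 = (-5 - (1)·-2.3091 - (2)·0.7025 - (-4)·0.9103) / (10) = -0.0455
  x_2 = (-7 - (4)·-0.0455 - (-4)·0.7025 - (2)·0.9103) / (11) = -0.5299
  x_3 = (6 - (2)·-0.0455 - (3)·-0.5299 - (2)·0.9103) / (11) = 0.5327
  x_4 = (5 - (-3)·-0.0455 - (2)·-0.5299 - (2)·0.5327) / (11) = 0.4416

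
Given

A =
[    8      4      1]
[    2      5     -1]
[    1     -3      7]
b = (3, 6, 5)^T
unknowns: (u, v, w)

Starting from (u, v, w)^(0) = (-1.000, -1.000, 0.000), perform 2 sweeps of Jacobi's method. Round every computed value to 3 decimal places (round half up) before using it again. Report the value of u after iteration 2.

Iteration 1:
  u = (3 - (4)·-1.000 - (1)·0.000) / (8) = 0.875
  v = (6 - (2)·-1.000 - (-1)·0.000) / (5) = 1.600
  w = (5 - (1)·-1.000 - (-3)·-1.000) / (7) = 0.429
Iteration 2:
  u = (3 - (4)·1.600 - (1)·0.429) / (8) = -0.479
  v = (6 - (2)·0.875 - (-1)·0.429) / (5) = 0.936
  w = (5 - (1)·0.875 - (-3)·1.600) / (7) = 1.275

-0.479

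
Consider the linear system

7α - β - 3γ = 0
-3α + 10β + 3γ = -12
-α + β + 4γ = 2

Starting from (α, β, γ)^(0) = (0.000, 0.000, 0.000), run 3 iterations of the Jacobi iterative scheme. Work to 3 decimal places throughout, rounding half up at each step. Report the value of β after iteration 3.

Iteration 1:
  α = (0 - (-1)·0.000 - (-3)·0.000) / (7) = 0.000
  β = (-12 - (-3)·0.000 - (3)·0.000) / (10) = -1.200
  γ = (2 - (-1)·0.000 - (1)·0.000) / (4) = 0.500
Iteration 2:
  α = (0 - (-1)·-1.200 - (-3)·0.500) / (7) = 0.043
  β = (-12 - (-3)·0.000 - (3)·0.500) / (10) = -1.350
  γ = (2 - (-1)·0.000 - (1)·-1.200) / (4) = 0.800
Iteration 3:
  α = (0 - (-1)·-1.350 - (-3)·0.800) / (7) = 0.150
  β = (-12 - (-3)·0.043 - (3)·0.800) / (10) = -1.427
  γ = (2 - (-1)·0.043 - (1)·-1.350) / (4) = 0.848

-1.427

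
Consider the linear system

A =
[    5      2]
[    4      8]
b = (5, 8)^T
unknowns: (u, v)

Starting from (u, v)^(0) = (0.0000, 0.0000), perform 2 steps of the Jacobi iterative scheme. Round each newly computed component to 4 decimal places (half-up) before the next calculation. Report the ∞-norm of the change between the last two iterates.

0.5000

Iteration 1:
  u = (5 - (2)·0.0000) / (5) = 1.0000
  v = (8 - (4)·0.0000) / (8) = 1.0000
Iteration 2:
  u = (5 - (2)·1.0000) / (5) = 0.6000
  v = (8 - (4)·1.0000) / (8) = 0.5000
Change: (-0.4000, -0.5000) → max |·| = 0.5000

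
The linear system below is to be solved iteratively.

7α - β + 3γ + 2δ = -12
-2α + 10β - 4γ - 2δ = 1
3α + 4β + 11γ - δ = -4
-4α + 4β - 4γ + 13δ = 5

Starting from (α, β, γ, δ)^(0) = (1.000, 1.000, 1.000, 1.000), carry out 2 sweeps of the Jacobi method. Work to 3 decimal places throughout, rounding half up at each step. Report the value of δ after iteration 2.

Iteration 1:
  α = (-12 - (-1)·1.000 - (3)·1.000 - (2)·1.000) / (7) = -2.286
  β = (1 - (-2)·1.000 - (-4)·1.000 - (-2)·1.000) / (10) = 0.900
  γ = (-4 - (3)·1.000 - (4)·1.000 - (-1)·1.000) / (11) = -0.909
  δ = (5 - (-4)·1.000 - (4)·1.000 - (-4)·1.000) / (13) = 0.692
Iteration 2:
  α = (-12 - (-1)·0.900 - (3)·-0.909 - (2)·0.692) / (7) = -1.394
  β = (1 - (-2)·-2.286 - (-4)·-0.909 - (-2)·0.692) / (10) = -0.582
  γ = (-4 - (3)·-2.286 - (4)·0.900 - (-1)·0.692) / (11) = -0.005
  δ = (5 - (-4)·-2.286 - (4)·0.900 - (-4)·-0.909) / (13) = -0.875

-0.875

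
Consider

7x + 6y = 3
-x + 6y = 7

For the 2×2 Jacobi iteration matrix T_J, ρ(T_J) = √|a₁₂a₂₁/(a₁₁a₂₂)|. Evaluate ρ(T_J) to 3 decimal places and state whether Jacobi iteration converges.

0.378

a₁₂a₂₁/(a₁₁a₂₂) = (6)·(-1) / ((7)·(6)) = -0.142857
ρ = √|-0.142857| = √0.142857 = 0.378
ρ < 1, so Jacobi converges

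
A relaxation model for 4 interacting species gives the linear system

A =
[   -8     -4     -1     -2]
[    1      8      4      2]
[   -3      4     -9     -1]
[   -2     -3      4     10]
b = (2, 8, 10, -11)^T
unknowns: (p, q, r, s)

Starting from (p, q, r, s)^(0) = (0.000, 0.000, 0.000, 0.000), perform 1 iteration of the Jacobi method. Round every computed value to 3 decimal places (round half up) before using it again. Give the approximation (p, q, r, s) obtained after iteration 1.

(-0.250, 1.000, -1.111, -1.100)

Iteration 1:
  p = (2 - (-4)·0.000 - (-1)·0.000 - (-2)·0.000) / (-8) = -0.250
  q = (8 - (1)·0.000 - (4)·0.000 - (2)·0.000) / (8) = 1.000
  r = (10 - (-3)·0.000 - (4)·0.000 - (-1)·0.000) / (-9) = -1.111
  s = (-11 - (-2)·0.000 - (-3)·0.000 - (4)·0.000) / (10) = -1.100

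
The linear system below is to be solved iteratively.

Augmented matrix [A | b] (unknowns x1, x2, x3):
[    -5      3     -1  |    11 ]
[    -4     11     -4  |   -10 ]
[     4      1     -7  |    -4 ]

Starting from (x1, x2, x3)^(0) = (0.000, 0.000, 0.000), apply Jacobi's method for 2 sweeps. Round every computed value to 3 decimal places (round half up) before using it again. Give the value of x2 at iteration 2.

Iteration 1:
  x1 = (11 - (3)·0.000 - (-1)·0.000) / (-5) = -2.200
  x2 = (-10 - (-4)·0.000 - (-4)·0.000) / (11) = -0.909
  x3 = (-4 - (4)·0.000 - (1)·0.000) / (-7) = 0.571
Iteration 2:
  x1 = (11 - (3)·-0.909 - (-1)·0.571) / (-5) = -2.860
  x2 = (-10 - (-4)·-2.200 - (-4)·0.571) / (11) = -1.501
  x3 = (-4 - (4)·-2.200 - (1)·-0.909) / (-7) = -0.816

-1.501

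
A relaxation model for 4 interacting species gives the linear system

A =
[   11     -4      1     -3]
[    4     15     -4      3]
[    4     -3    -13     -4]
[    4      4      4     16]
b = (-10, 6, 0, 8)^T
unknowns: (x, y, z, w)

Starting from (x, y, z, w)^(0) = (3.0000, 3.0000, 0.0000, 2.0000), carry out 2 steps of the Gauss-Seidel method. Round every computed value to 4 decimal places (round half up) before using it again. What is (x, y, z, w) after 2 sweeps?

(-0.8244, 0.4367, -0.4939, 0.7204)

Iteration 1:
  x = (-10 - (-4)·3.0000 - (1)·0.0000 - (-3)·2.0000) / (11) = 0.7273
  y = (6 - (4)·0.7273 - (-4)·0.0000 - (3)·2.0000) / (15) = -0.1939
  z = (0 - (4)·0.7273 - (-3)·-0.1939 - (-4)·2.0000) / (-13) = -0.3469
  w = (8 - (4)·0.7273 - (4)·-0.1939 - (4)·-0.3469) / (16) = 0.4534
Iteration 2:
  x = (-10 - (-4)·-0.1939 - (1)·-0.3469 - (-3)·0.4534) / (11) = -0.8244
  y = (6 - (4)·-0.8244 - (-4)·-0.3469 - (3)·0.4534) / (15) = 0.4367
  z = (0 - (4)·-0.8244 - (-3)·0.4367 - (-4)·0.4534) / (-13) = -0.4939
  w = (8 - (4)·-0.8244 - (4)·0.4367 - (4)·-0.4939) / (16) = 0.7204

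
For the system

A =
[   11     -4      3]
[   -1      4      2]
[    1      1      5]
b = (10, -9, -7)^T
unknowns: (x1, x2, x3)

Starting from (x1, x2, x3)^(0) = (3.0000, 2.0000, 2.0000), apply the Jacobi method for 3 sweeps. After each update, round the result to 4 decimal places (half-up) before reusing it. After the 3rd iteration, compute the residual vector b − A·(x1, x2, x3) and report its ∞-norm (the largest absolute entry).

2.2284

Iteration 1:
  x1 = (10 - (-4)·2.0000 - (3)·2.0000) / (11) = 1.0909
  x2 = (-9 - (-1)·3.0000 - (2)·2.0000) / (4) = -2.5000
  x3 = (-7 - (1)·3.0000 - (1)·2.0000) / (5) = -2.4000
Iteration 2:
  x1 = (10 - (-4)·-2.5000 - (3)·-2.4000) / (11) = 0.6545
  x2 = (-9 - (-1)·1.0909 - (2)·-2.4000) / (4) = -0.7773
  x3 = (-7 - (1)·1.0909 - (1)·-2.5000) / (5) = -1.1182
Iteration 3:
  x1 = (10 - (-4)·-0.7773 - (3)·-1.1182) / (11) = 0.9314
  x2 = (-9 - (-1)·0.6545 - (2)·-1.1182) / (4) = -1.5273
  x3 = (-7 - (1)·0.6545 - (1)·-0.7773) / (5) = -1.3754
Residual b − A·x = (-2.2284, 0.7914, 0.4729); ∞-norm = 2.2284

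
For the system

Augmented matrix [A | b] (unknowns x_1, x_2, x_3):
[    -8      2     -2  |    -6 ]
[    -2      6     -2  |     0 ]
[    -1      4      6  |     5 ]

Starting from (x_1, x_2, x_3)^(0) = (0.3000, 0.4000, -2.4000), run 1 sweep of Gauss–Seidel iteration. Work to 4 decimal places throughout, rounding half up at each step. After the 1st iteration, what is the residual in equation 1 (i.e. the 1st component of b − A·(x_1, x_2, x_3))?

Iteration 1:
  x_1 = (-6 - (2)·0.4000 - (-2)·-2.4000) / (-8) = 1.4500
  x_2 = (0 - (-2)·1.4500 - (-2)·-2.4000) / (6) = -0.3167
  x_3 = (5 - (-1)·1.4500 - (4)·-0.3167) / (6) = 1.2861
Residual b − A·x = (8.8056, 7.3724, 0.0002)

8.8056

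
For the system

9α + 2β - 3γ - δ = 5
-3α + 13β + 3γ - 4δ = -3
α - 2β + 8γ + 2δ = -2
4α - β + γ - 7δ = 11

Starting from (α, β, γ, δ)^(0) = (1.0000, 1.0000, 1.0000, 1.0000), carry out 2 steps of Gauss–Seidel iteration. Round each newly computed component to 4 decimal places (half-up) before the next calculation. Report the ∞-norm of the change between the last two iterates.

0.5599

Iteration 1:
  α = (5 - (2)·1.0000 - (-3)·1.0000 - (-1)·1.0000) / (9) = 0.7778
  β = (-3 - (-3)·0.7778 - (3)·1.0000 - (-4)·1.0000) / (13) = 0.0256
  γ = (-2 - (1)·0.7778 - (-2)·0.0256 - (2)·1.0000) / (8) = -0.5908
  δ = (11 - (4)·0.7778 - (-1)·0.0256 - (1)·-0.5908) / (-7) = -1.2150
Iteration 2:
  α = (5 - (2)·0.0256 - (-3)·-0.5908 - (-1)·-1.2150) / (9) = 0.2179
  β = (-3 - (-3)·0.2179 - (3)·-0.5908 - (-4)·-1.2150) / (13) = -0.4180
  γ = (-2 - (1)·0.2179 - (-2)·-0.4180 - (2)·-1.2150) / (8) = -0.0780
  δ = (11 - (4)·0.2179 - (-1)·-0.4180 - (1)·-0.0780) / (-7) = -1.3983
Change: (-0.5599, -0.4436, 0.5128, -0.1833) → max |·| = 0.5599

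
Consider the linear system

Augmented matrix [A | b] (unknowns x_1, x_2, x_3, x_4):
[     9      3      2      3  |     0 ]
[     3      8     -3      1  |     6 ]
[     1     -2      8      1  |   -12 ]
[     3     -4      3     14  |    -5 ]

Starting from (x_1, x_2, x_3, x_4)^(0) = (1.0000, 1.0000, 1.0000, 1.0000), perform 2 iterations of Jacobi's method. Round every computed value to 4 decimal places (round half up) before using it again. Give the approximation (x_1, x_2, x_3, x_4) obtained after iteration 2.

(0.2917, 0.5833, -1.1701, 0.3333)

Iteration 1:
  x_1 = (0 - (3)·1.0000 - (2)·1.0000 - (3)·1.0000) / (9) = -0.8889
  x_2 = (6 - (3)·1.0000 - (-3)·1.0000 - (1)·1.0000) / (8) = 0.6250
  x_3 = (-12 - (1)·1.0000 - (-2)·1.0000 - (1)·1.0000) / (8) = -1.5000
  x_4 = (-5 - (3)·1.0000 - (-4)·1.0000 - (3)·1.0000) / (14) = -0.5000
Iteration 2:
  x_1 = (0 - (3)·0.6250 - (2)·-1.5000 - (3)·-0.5000) / (9) = 0.2917
  x_2 = (6 - (3)·-0.8889 - (-3)·-1.5000 - (1)·-0.5000) / (8) = 0.5833
  x_3 = (-12 - (1)·-0.8889 - (-2)·0.6250 - (1)·-0.5000) / (8) = -1.1701
  x_4 = (-5 - (3)·-0.8889 - (-4)·0.6250 - (3)·-1.5000) / (14) = 0.3333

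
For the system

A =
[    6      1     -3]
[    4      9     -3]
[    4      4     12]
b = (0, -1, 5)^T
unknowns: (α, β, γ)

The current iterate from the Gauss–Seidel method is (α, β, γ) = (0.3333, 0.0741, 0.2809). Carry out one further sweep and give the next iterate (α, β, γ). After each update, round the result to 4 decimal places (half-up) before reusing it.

(0.1281, -0.0744, 0.3988)

One sweep:
  α = (0 - (1)·0.0741 - (-3)·0.2809) / (6) = 0.1281
  β = (-1 - (4)·0.1281 - (-3)·0.2809) / (9) = -0.0744
  γ = (5 - (4)·0.1281 - (4)·-0.0744) / (12) = 0.3988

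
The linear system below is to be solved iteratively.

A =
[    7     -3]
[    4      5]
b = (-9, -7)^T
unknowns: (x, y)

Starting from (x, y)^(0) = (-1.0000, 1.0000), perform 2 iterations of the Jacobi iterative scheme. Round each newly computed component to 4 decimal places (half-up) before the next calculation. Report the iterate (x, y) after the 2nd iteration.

Iteration 1:
  x = (-9 - (-3)·1.0000) / (7) = -0.8571
  y = (-7 - (4)·-1.0000) / (5) = -0.6000
Iteration 2:
  x = (-9 - (-3)·-0.6000) / (7) = -1.5429
  y = (-7 - (4)·-0.8571) / (5) = -0.7143

(-1.5429, -0.7143)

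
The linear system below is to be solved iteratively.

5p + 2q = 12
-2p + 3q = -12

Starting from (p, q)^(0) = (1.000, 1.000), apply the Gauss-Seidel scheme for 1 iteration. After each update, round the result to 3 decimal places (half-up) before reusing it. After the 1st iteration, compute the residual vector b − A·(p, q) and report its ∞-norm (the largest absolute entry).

7.334

Iteration 1:
  p = (12 - (2)·1.000) / (5) = 2.000
  q = (-12 - (-2)·2.000) / (3) = -2.667
Residual b − A·x = (7.334, 0.001); ∞-norm = 7.334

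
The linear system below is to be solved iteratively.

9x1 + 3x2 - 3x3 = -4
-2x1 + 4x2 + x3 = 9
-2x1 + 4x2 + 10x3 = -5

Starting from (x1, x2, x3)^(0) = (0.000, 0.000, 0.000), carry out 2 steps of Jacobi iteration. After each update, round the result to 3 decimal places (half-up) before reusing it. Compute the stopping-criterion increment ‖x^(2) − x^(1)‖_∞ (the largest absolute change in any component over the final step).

Iteration 1:
  x1 = (-4 - (3)·0.000 - (-3)·0.000) / (9) = -0.444
  x2 = (9 - (-2)·0.000 - (1)·0.000) / (4) = 2.250
  x3 = (-5 - (-2)·0.000 - (4)·0.000) / (10) = -0.500
Iteration 2:
  x1 = (-4 - (3)·2.250 - (-3)·-0.500) / (9) = -1.361
  x2 = (9 - (-2)·-0.444 - (1)·-0.500) / (4) = 2.153
  x3 = (-5 - (-2)·-0.444 - (4)·2.250) / (10) = -1.489
Change: (-0.917, -0.097, -0.989) → max |·| = 0.989

0.989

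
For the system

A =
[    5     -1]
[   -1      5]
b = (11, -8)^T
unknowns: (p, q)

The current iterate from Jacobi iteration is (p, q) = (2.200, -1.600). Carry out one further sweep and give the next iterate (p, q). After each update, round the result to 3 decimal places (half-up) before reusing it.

(1.880, -1.160)

One sweep:
  p = (11 - (-1)·-1.600) / (5) = 1.880
  q = (-8 - (-1)·2.200) / (5) = -1.160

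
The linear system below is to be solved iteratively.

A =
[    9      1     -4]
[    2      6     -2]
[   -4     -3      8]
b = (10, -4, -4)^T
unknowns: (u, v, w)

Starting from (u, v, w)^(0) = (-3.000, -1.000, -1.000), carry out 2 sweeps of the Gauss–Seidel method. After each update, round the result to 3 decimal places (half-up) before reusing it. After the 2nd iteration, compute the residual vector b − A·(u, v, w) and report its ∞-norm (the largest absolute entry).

0.460

Iteration 1:
  u = (10 - (1)·-1.000 - (-4)·-1.000) / (9) = 0.778
  v = (-4 - (2)·0.778 - (-2)·-1.000) / (6) = -1.259
  w = (-4 - (-4)·0.778 - (-3)·-1.259) / (8) = -0.583
Iteration 2:
  u = (10 - (1)·-1.259 - (-4)·-0.583) / (9) = 0.992
  v = (-4 - (2)·0.992 - (-2)·-0.583) / (6) = -1.192
  w = (-4 - (-4)·0.992 - (-3)·-1.192) / (8) = -0.451
Residual b − A·x = (0.460, 0.266, 0.000); ∞-norm = 0.460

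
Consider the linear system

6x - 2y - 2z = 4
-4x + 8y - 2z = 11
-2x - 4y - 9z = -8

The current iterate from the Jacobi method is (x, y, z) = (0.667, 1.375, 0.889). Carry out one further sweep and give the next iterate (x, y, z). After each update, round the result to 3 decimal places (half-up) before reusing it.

(1.421, 1.931, 0.130)

One sweep:
  x = (4 - (-2)·1.375 - (-2)·0.889) / (6) = 1.421
  y = (11 - (-4)·0.667 - (-2)·0.889) / (8) = 1.931
  z = (-8 - (-2)·0.667 - (-4)·1.375) / (-9) = 0.130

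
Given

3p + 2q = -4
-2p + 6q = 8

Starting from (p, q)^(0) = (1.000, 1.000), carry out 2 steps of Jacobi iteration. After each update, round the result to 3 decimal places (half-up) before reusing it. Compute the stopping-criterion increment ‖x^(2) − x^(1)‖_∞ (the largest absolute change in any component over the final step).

1.000

Iteration 1:
  p = (-4 - (2)·1.000) / (3) = -2.000
  q = (8 - (-2)·1.000) / (6) = 1.667
Iteration 2:
  p = (-4 - (2)·1.667) / (3) = -2.445
  q = (8 - (-2)·-2.000) / (6) = 0.667
Change: (-0.445, -1.000) → max |·| = 1.000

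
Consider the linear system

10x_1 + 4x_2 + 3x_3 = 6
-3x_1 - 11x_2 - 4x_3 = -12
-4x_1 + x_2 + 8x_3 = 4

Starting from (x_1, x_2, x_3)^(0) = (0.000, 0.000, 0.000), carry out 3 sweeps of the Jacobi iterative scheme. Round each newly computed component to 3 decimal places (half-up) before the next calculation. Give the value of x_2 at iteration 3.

0.846

Iteration 1:
  x_1 = (6 - (4)·0.000 - (3)·0.000) / (10) = 0.600
  x_2 = (-12 - (-3)·0.000 - (-4)·0.000) / (-11) = 1.091
  x_3 = (4 - (-4)·0.000 - (1)·0.000) / (8) = 0.500
Iteration 2:
  x_1 = (6 - (4)·1.091 - (3)·0.500) / (10) = 0.014
  x_2 = (-12 - (-3)·0.600 - (-4)·0.500) / (-11) = 0.745
  x_3 = (4 - (-4)·0.600 - (1)·1.091) / (8) = 0.664
Iteration 3:
  x_1 = (6 - (4)·0.745 - (3)·0.664) / (10) = 0.103
  x_2 = (-12 - (-3)·0.014 - (-4)·0.664) / (-11) = 0.846
  x_3 = (4 - (-4)·0.014 - (1)·0.745) / (8) = 0.414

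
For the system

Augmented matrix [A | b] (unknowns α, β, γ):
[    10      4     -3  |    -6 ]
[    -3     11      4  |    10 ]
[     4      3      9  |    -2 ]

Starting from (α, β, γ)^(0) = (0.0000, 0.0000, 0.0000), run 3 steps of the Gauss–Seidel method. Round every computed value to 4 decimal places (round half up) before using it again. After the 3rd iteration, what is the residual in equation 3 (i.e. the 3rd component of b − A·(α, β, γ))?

0.0003

Iteration 1:
  α = (-6 - (4)·0.0000 - (-3)·0.0000) / (10) = -0.6000
  β = (10 - (-3)·-0.6000 - (4)·0.0000) / (11) = 0.7455
  γ = (-2 - (4)·-0.6000 - (3)·0.7455) / (9) = -0.2041
Iteration 2:
  α = (-6 - (4)·0.7455 - (-3)·-0.2041) / (10) = -0.9594
  β = (10 - (-3)·-0.9594 - (4)·-0.2041) / (11) = 0.7217
  γ = (-2 - (4)·-0.9594 - (3)·0.7217) / (9) = -0.0364
Iteration 3:
  α = (-6 - (4)·0.7217 - (-3)·-0.0364) / (10) = -0.8996
  β = (10 - (-3)·-0.8996 - (4)·-0.0364) / (11) = 0.6770
  γ = (-2 - (4)·-0.8996 - (3)·0.6770) / (9) = -0.0481
Residual b − A·x = (0.1437, 0.0466, 0.0003)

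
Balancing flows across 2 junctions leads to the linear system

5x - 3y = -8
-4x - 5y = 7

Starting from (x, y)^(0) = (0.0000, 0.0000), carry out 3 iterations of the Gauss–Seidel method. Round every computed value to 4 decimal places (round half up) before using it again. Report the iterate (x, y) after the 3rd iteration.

(-1.6374, -0.0901)

Iteration 1:
  x = (-8 - (-3)·0.0000) / (5) = -1.6000
  y = (7 - (-4)·-1.6000) / (-5) = -0.1200
Iteration 2:
  x = (-8 - (-3)·-0.1200) / (5) = -1.6720
  y = (7 - (-4)·-1.6720) / (-5) = -0.0624
Iteration 3:
  x = (-8 - (-3)·-0.0624) / (5) = -1.6374
  y = (7 - (-4)·-1.6374) / (-5) = -0.0901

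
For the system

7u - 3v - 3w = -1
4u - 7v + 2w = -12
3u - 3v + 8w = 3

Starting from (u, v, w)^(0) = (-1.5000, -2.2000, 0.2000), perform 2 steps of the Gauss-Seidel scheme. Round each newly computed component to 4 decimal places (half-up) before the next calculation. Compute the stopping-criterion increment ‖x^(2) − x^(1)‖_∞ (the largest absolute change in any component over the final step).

1.8857

Iteration 1:
  u = (-1 - (-3)·-2.2000 - (-3)·0.2000) / (7) = -1.0000
  v = (-12 - (4)·-1.0000 - (2)·0.2000) / (-7) = 1.2000
  w = (3 - (3)·-1.0000 - (-3)·1.2000) / (8) = 1.2000
Iteration 2:
  u = (-1 - (-3)·1.2000 - (-3)·1.2000) / (7) = 0.8857
  v = (-12 - (4)·0.8857 - (2)·1.2000) / (-7) = 2.5633
  w = (3 - (3)·0.8857 - (-3)·2.5633) / (8) = 1.0041
Change: (1.8857, 1.3633, -0.1959) → max |·| = 1.8857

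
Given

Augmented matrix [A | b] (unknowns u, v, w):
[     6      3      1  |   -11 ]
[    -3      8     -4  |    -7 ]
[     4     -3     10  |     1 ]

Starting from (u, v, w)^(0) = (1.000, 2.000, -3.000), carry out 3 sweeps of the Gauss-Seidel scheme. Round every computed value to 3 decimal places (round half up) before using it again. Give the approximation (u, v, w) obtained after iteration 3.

Iteration 1:
  u = (-11 - (3)·2.000 - (1)·-3.000) / (6) = -2.333
  v = (-7 - (-3)·-2.333 - (-4)·-3.000) / (8) = -3.250
  w = (1 - (4)·-2.333 - (-3)·-3.250) / (10) = 0.058
Iteration 2:
  u = (-11 - (3)·-3.250 - (1)·0.058) / (6) = -0.218
  v = (-7 - (-3)·-0.218 - (-4)·0.058) / (8) = -0.928
  w = (1 - (4)·-0.218 - (-3)·-0.928) / (10) = -0.091
Iteration 3:
  u = (-11 - (3)·-0.928 - (1)·-0.091) / (6) = -1.354
  v = (-7 - (-3)·-1.354 - (-4)·-0.091) / (8) = -1.428
  w = (1 - (4)·-1.354 - (-3)·-1.428) / (10) = 0.213

(-1.354, -1.428, 0.213)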